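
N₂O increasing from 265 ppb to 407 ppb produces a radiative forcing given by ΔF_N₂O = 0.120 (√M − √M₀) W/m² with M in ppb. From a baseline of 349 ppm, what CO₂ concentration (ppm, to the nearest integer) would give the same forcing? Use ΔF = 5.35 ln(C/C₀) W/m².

N₂O forcing: 0.120 × (√407 − √265) = 0.120 × (20.1742 − 16.2788) = 0.120 × 3.8954 = 0.46745 W/m².
Set 5.35 ln(C/349) = 0.46745: ln(C/349) = 0.46745/5.35 = 0.08737, so C = 349 × e^0.08737 = 349 × 1.09130 = 380.86 ppm.

C ≈ 381 ppm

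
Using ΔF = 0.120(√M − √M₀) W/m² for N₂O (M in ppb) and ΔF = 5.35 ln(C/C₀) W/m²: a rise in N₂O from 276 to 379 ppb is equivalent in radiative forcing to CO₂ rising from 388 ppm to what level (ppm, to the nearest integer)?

C ≈ 414 ppm

N₂O forcing: 0.120 × (√379 − √276) = 0.120 × (19.4679 − 16.6132) = 0.120 × 2.8547 = 0.34256 W/m².
Set 5.35 ln(C/388) = 0.34256: ln(C/388) = 0.34256/5.35 = 0.06403, so C = 388 × e^0.06403 = 388 × 1.06612 = 413.65 ppm.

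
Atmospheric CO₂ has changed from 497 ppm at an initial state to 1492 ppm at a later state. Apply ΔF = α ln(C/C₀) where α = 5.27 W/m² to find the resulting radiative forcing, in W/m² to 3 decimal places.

CO₂: 5.27 × ln(1492/497) = 5.27 × ln(3.00201) = 5.27 × 1.09928 = 5.7932 W/m².

ΔF = 5.793 W/m²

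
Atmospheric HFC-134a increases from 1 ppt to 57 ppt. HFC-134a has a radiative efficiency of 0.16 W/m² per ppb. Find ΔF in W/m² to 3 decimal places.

HFC-134a: Δ = 57 − 1 = 56 ppt = 0.056 ppb; ΔF = 0.16 × 0.056 = 0.0090 W/m².

ΔF = 0.009 W/m²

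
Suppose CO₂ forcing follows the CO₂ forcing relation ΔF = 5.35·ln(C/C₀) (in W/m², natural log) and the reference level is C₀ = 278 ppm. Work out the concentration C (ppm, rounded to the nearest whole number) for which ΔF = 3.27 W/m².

Set 5.35 ln(C/278) = 3.27, so ln(C/278) = 3.27/5.35 = 0.61121.
Then C/278 = e^0.61121 = 1.84266, giving C = 278 × 1.84266 = 512.26 ppm.

C ≈ 512 ppm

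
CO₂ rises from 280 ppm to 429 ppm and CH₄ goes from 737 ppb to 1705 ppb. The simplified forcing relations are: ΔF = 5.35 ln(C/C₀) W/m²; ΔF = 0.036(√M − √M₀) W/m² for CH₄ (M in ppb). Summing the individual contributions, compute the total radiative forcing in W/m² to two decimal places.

CO₂: 5.35 × ln(429/280) = 5.35 × ln(1.53214) = 5.35 × 0.42667 = 2.2827 W/m².
CH₄: 0.036 × (√1705 − √737) = 0.036 × (41.2916 − 27.1477) = 0.036 × 14.1439 = 0.5092 W/m².
Total ΔF = 2.2827 + 0.5092 = 2.7919 W/m².

ΔF = 2.79 W/m²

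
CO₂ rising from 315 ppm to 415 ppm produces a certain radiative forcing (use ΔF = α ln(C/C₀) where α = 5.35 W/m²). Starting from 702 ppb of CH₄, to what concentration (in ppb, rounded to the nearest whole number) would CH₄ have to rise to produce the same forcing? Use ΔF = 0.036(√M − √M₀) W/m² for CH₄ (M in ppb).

CO₂ forcing: 5.35 × ln(415/315) = 5.35 × 0.275706 = 1.47503 W/m².
Set 0.036(√M − √702) = 1.47503: √M = 1.47503/0.036 + √702 = 40.9731 + 26.4953 = 67.4684.
M = (67.4684)² = 4551.98 ppb.

M ≈ 4552 ppb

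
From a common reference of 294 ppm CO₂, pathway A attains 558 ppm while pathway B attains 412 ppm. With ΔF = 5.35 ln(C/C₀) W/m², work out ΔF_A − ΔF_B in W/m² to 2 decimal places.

ΔF_A = 5.35 ln(558/294) = 5.35 × 0.64078 = 3.4282 W/m².
ΔF_B = 5.35 ln(412/294) = 5.35 × 0.33744 = 1.8053 W/m².
Difference: 3.4282 − 1.8053 = 1.6229 W/m².

ΔF_A − ΔF_B = 1.62 W/m²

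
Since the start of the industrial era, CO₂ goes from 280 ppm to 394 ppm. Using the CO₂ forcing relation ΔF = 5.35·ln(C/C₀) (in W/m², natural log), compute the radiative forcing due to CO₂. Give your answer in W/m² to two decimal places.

CO₂: 5.35 × ln(394/280) = 5.35 × ln(1.40714) = 5.35 × 0.34156 = 1.8273 W/m².

ΔF = 1.83 W/m²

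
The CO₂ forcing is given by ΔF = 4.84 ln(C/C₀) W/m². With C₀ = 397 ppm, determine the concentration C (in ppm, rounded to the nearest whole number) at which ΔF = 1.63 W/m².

Set 4.84 ln(C/397) = 1.63, so ln(C/397) = 1.63/4.84 = 0.33678.
Then C/397 = e^0.33678 = 1.40043, giving C = 397 × 1.40043 = 555.97 ppm.

C ≈ 556 ppm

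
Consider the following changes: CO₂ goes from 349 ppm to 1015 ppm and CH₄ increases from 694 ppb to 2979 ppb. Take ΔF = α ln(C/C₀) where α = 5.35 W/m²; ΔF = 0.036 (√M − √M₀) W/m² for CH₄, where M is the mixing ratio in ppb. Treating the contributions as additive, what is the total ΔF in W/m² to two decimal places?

ΔF = 6.73 W/m²

CO₂: 5.35 × ln(1015/349) = 5.35 × ln(2.90831) = 5.35 × 1.06757 = 5.7115 W/m².
CH₄: 0.036 × (√2979 − √694) = 0.036 × (54.5802 − 26.3439) = 0.036 × 28.2363 = 1.0165 W/m².
Total ΔF = 5.7115 + 1.0165 = 6.7280 W/m².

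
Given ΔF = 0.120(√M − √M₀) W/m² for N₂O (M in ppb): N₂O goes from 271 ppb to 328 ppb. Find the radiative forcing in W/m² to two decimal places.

N₂O: 0.120 × (√328 − √271) = 0.120 × (18.1108 − 16.4621) = 0.120 × 1.6487 = 0.1978 W/m².

ΔF = 0.20 W/m²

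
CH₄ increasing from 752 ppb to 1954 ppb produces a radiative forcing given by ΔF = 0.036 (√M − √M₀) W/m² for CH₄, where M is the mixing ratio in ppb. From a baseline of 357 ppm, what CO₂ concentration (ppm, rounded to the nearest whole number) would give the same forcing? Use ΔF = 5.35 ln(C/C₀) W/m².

CH₄ forcing: 0.036 × (√1954 − √752) = 0.036 × (44.2041 − 27.4226) = 0.036 × 16.7815 = 0.60413 W/m².
Set 5.35 ln(C/357) = 0.60413: ln(C/357) = 0.60413/5.35 = 0.11292, so C = 357 × e^0.11292 = 357 × 1.11954 = 399.68 ppm.

C ≈ 400 ppm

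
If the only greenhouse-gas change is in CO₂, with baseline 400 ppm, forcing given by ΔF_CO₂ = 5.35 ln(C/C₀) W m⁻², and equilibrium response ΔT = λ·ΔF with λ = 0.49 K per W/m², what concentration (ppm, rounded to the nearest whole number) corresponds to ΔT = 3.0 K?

Required forcing: ΔF = ΔT/λ = 3.0/0.49 = 6.1224 W/m².
Then ln(C/400) = ΔF/5.35 = 6.1224/5.35 = 1.14437.
So C = 400 × e^1.14437 = 400 × 3.14046 = 1256.18 ppm.

C ≈ 1256 ppm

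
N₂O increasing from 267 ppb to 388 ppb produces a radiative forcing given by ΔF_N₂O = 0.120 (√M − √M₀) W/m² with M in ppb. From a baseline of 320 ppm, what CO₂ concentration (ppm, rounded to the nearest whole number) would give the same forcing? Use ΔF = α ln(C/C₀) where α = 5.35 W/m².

C ≈ 345 ppm

N₂O forcing: 0.120 × (√388 − √267) = 0.120 × (19.6977 − 16.3401) = 0.120 × 3.3576 = 0.40291 W/m².
Set 5.35 ln(C/320) = 0.40291: ln(C/320) = 0.40291/5.35 = 0.07531, so C = 320 × e^0.07531 = 320 × 1.07822 = 345.03 ppm.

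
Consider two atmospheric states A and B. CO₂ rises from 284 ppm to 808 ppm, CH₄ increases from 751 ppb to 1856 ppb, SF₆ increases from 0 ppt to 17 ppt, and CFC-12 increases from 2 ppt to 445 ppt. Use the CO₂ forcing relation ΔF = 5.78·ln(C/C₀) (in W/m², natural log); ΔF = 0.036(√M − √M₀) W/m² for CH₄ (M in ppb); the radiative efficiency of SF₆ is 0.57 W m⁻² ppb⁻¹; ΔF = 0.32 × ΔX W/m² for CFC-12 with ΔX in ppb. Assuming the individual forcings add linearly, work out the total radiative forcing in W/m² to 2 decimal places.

ΔF = 6.76 W/m²

CO₂: 5.78 × ln(808/284) = 5.78 × ln(2.84507) = 5.78 × 1.04559 = 6.0435 W/m².
CH₄: 0.036 × (√1856 − √751) = 0.036 × (43.0813 − 27.4044) = 0.036 × 15.6769 = 0.5644 W/m².
SF₆: Δ = 17 − 0 = 17 ppt = 0.017 ppb; ΔF = 0.57 × 0.017 = 0.0097 W/m².
CFC-12: Δ = 445 − 2 = 443 ppt = 0.443 ppb; ΔF = 0.32 × 0.443 = 0.1418 W/m².
Total ΔF = 6.0435 + 0.5644 + 0.0097 + 0.1418 = 6.7594 W/m².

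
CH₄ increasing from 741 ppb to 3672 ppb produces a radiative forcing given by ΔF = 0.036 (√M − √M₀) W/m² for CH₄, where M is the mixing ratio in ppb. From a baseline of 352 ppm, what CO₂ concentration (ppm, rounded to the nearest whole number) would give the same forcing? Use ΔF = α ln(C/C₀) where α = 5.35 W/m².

CH₄ forcing: 0.036 × (√3672 − √741) = 0.036 × (60.5970 − 27.2213) = 0.036 × 33.3757 = 1.20153 W/m².
Set 5.35 ln(C/352) = 1.20153: ln(C/352) = 1.20153/5.35 = 0.22459, so C = 352 × e^0.22459 = 352 × 1.25181 = 440.64 ppm.

C ≈ 441 ppm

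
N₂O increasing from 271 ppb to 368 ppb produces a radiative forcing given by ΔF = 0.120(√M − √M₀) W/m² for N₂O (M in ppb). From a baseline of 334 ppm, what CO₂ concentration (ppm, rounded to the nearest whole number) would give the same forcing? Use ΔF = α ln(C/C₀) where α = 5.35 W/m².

C ≈ 355 ppm

N₂O forcing: 0.120 × (√368 − √271) = 0.120 × (19.1833 − 16.4621) = 0.120 × 2.7212 = 0.32654 W/m².
Set 5.35 ln(C/334) = 0.32654: ln(C/334) = 0.32654/5.35 = 0.06104, so C = 334 × e^0.06104 = 334 × 1.06294 = 355.02 ppm.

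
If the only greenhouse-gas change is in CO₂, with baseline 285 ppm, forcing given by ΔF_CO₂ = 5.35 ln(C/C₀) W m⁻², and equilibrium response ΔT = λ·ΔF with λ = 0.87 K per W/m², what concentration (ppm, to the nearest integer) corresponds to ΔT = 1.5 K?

C ≈ 393 ppm

Required forcing: ΔF = ΔT/λ = 1.5/0.87 = 1.7241 W/m².
Then ln(C/285) = ΔF/5.35 = 1.7241/5.35 = 0.32226.
So C = 285 × e^0.32226 = 285 × 1.38024 = 393.37 ppm.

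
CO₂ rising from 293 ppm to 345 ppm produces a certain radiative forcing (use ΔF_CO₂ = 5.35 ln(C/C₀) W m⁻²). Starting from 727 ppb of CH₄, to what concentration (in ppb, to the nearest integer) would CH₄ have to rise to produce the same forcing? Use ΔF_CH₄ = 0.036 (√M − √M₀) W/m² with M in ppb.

CO₂ forcing: 5.35 × ln(345/293) = 5.35 × 0.163372 = 0.87404 W/m².
Set 0.036(√M − √727) = 0.87404: √M = 0.87404/0.036 + √727 = 24.2789 + 26.9629 = 51.2418.
M = (51.2418)² = 2625.72 ppb.

M ≈ 2626 ppb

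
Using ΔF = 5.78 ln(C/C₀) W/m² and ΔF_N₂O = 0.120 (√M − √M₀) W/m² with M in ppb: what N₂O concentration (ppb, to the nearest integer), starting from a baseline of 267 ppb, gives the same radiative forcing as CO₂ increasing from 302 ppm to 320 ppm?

M ≈ 366 ppb

CO₂ forcing: 5.78 × ln(320/302) = 5.78 × 0.057894 = 0.33463 W/m².
Set 0.120(√M − √267) = 0.33463: √M = 0.33463/0.120 + √267 = 2.7886 + 16.3401 = 19.1287.
M = (19.1287)² = 365.91 ppb.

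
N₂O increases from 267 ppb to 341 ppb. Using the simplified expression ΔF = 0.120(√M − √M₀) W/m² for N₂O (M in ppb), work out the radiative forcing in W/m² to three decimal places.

N₂O: 0.120 × (√341 − √267) = 0.120 × (18.4662 − 16.3401) = 0.120 × 2.1261 = 0.2551 W/m².

ΔF = 0.255 W/m²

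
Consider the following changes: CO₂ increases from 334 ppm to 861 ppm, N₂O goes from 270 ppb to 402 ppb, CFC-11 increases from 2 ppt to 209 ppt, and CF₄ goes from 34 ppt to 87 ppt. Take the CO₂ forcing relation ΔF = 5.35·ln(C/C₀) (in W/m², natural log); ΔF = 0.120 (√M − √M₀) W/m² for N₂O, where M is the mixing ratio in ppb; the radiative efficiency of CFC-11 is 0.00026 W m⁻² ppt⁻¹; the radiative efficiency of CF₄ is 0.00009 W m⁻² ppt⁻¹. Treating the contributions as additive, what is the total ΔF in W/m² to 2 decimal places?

ΔF = 5.56 W/m²

CO₂: 5.35 × ln(861/334) = 5.35 × ln(2.57784) = 5.35 × 0.94695 = 5.0662 W/m².
N₂O: 0.120 × (√402 − √270) = 0.120 × (20.0499 − 16.4317) = 0.120 × 3.6182 = 0.4342 W/m².
CFC-11: ΔF = 0.00026 × (209 − 2) = 0.00026 × 207 = 0.0538 W/m².
CF₄: ΔF = 0.00009 × (87 − 34) = 0.00009 × 53 = 0.0048 W/m².
Total ΔF = 5.0662 + 0.4342 + 0.0538 + 0.0048 = 5.5590 W/m².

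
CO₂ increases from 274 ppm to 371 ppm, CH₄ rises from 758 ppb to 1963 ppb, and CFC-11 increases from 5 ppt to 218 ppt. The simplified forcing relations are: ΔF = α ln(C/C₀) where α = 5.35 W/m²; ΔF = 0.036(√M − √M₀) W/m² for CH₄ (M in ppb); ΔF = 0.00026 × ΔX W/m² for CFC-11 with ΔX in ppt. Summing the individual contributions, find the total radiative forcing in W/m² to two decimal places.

ΔF = 2.28 W/m²

CO₂: 5.35 × ln(371/274) = 5.35 × ln(1.35401) = 5.35 × 0.30307 = 1.6214 W/m².
CH₄: 0.036 × (√1963 − √758) = 0.036 × (44.3058 − 27.5318) = 0.036 × 16.7740 = 0.6039 W/m².
CFC-11: ΔF = 0.00026 × (218 − 5) = 0.00026 × 213 = 0.0554 W/m².
Total ΔF = 1.6214 + 0.6039 + 0.0554 = 2.2807 W/m².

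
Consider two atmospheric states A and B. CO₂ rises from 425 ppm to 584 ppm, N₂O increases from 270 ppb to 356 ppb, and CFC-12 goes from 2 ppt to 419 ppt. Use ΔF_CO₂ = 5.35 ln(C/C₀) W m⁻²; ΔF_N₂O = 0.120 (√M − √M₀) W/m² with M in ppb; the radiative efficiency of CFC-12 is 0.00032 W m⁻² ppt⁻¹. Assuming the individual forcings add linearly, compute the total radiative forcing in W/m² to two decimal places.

CO₂: 5.35 × ln(584/425) = 5.35 × ln(1.37412) = 5.35 × 0.31781 = 1.7003 W/m².
N₂O: 0.120 × (√356 − √270) = 0.120 × (18.8680 − 16.4317) = 0.120 × 2.4363 = 0.2924 W/m².
CFC-12: ΔF = 0.00032 × (419 − 2) = 0.00032 × 417 = 0.1334 W/m².
Total ΔF = 1.7003 + 0.2924 + 0.1334 = 2.1261 W/m².

ΔF = 2.13 W/m²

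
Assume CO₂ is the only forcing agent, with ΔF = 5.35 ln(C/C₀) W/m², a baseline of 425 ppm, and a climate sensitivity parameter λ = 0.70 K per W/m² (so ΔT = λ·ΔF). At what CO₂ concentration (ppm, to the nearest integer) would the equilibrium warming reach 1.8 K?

Required forcing: ΔF = ΔT/λ = 1.8/0.70 = 2.5714 W/m².
Then ln(C/425) = ΔF/5.35 = 2.5714/5.35 = 0.48064.
So C = 425 × e^0.48064 = 425 × 1.61711 = 687.27 ppm.

C ≈ 687 ppm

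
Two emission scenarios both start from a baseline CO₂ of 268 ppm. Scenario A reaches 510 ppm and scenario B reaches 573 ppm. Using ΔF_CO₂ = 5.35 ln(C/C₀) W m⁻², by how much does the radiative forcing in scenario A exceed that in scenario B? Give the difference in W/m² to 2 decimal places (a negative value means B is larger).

ΔF_A = 5.35 ln(510/268) = 5.35 × 0.64342 = 3.4423 W/m².
ΔF_B = 5.35 ln(573/268) = 5.35 × 0.75990 = 4.0655 W/m².
Difference: 3.4423 − 4.0655 = -0.6232 W/m².

ΔF_A − ΔF_B = -0.62 W/m²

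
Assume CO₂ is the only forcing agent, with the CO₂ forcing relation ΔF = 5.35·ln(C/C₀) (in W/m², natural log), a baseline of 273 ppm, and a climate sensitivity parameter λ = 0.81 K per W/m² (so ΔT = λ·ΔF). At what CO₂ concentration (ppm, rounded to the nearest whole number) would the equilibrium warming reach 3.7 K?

C ≈ 641 ppm

Required forcing: ΔF = ΔT/λ = 3.7/0.81 = 4.5679 W/m².
Then ln(C/273) = ΔF/5.35 = 4.5679/5.35 = 0.85381.
So C = 273 × e^0.85381 = 273 × 2.34858 = 641.16 ppm.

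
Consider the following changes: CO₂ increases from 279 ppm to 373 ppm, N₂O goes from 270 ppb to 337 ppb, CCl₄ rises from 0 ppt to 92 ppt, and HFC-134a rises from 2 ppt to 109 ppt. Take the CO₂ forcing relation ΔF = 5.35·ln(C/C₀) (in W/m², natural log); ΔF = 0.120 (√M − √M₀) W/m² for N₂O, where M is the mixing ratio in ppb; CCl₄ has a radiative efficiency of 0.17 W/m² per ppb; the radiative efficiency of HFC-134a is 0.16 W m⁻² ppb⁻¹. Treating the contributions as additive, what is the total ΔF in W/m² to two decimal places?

CO₂: 5.35 × ln(373/279) = 5.35 × ln(1.33692) = 5.35 × 0.29037 = 1.5535 W/m².
N₂O: 0.120 × (√337 − √270) = 0.120 × (18.3576 − 16.4317) = 0.120 × 1.9259 = 0.2311 W/m².
CCl₄: Δ = 92 − 0 = 92 ppt = 0.092 ppb; ΔF = 0.17 × 0.092 = 0.0156 W/m².
HFC-134a: Δ = 109 − 2 = 107 ppt = 0.107 ppb; ΔF = 0.16 × 0.107 = 0.0171 W/m².
Total ΔF = 1.5535 + 0.2311 + 0.0156 + 0.0171 = 1.8173 W/m².

ΔF = 1.82 W/m²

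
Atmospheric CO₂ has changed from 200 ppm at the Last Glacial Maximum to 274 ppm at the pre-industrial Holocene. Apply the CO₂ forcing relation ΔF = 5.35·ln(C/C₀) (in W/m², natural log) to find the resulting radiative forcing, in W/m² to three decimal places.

ΔF = 1.684 W/m²

CO₂: 5.35 × ln(274/200) = 5.35 × ln(1.37000) = 5.35 × 0.31481 = 1.6842 W/m².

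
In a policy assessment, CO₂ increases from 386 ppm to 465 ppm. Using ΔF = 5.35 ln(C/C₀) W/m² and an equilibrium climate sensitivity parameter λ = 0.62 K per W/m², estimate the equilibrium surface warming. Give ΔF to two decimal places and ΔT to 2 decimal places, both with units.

CO₂: 5.35 × ln(465/386) = 5.35 × ln(1.20466) = 5.35 × 0.18620 = 0.9962 W/m².
ΔT = λ ΔF = 0.62 × 1.00 = 0.6200 K.

ΔF = 1.00 W/m²; ΔT = 0.62 K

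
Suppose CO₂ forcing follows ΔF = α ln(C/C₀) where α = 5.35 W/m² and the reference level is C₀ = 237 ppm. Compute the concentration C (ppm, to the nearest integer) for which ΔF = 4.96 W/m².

C ≈ 599 ppm

Set 5.35 ln(C/237) = 4.96, so ln(C/237) = 4.96/5.35 = 0.92710.
Then C/237 = e^0.92710 = 2.52717, giving C = 237 × 2.52717 = 598.94 ppm.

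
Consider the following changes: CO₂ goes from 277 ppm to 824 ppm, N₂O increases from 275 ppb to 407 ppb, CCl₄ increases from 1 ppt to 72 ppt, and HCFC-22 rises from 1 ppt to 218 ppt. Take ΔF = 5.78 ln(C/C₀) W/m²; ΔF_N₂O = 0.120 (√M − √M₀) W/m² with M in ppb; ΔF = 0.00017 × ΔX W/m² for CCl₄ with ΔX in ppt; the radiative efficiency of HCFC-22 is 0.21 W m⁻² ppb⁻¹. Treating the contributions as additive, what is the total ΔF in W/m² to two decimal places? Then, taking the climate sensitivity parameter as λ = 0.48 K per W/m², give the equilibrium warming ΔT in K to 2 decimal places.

ΔF = 6.79 W/m²; ΔT = 3.26 K

CO₂: 5.78 × ln(824/277) = 5.78 × ln(2.97473) = 5.78 × 1.09015 = 6.3011 W/m².
N₂O: 0.120 × (√407 − √275) = 0.120 × (20.1742 − 16.5831) = 0.120 × 3.5911 = 0.4309 W/m².
CCl₄: ΔF = 0.00017 × (72 − 1) = 0.00017 × 71 = 0.0121 W/m².
HCFC-22: Δ = 218 − 1 = 217 ppt = 0.217 ppb; ΔF = 0.21 × 0.217 = 0.0456 W/m².
Total ΔF = 6.3011 + 0.4309 + 0.0121 + 0.0456 = 6.7897 W/m².
ΔT = λ ΔF = 0.48 × 6.79 = 3.2592 K.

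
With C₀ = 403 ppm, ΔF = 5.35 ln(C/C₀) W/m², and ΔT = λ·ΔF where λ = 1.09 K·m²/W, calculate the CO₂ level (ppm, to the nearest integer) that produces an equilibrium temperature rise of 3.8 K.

Required forcing: ΔF = ΔT/λ = 3.8/1.09 = 3.4862 W/m².
Then ln(C/403) = ΔF/5.35 = 3.4862/5.35 = 0.65163.
So C = 403 × e^0.65163 = 403 × 1.91867 = 773.22 ppm.

C ≈ 773 ppm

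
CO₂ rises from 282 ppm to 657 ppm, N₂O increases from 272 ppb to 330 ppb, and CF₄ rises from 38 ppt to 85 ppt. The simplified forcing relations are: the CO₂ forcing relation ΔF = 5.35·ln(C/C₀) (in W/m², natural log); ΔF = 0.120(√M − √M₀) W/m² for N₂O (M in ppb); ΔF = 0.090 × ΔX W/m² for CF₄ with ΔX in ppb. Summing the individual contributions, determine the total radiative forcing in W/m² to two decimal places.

ΔF = 4.73 W/m²

CO₂: 5.35 × ln(657/282) = 5.35 × ln(2.32979) = 5.35 × 0.84578 = 4.5249 W/m².
N₂O: 0.120 × (√330 − √272) = 0.120 × (18.1659 − 16.4924) = 0.120 × 1.6735 = 0.2008 W/m².
CF₄: Δ = 85 − 38 = 47 ppt = 0.047 ppb; ΔF = 0.090 × 0.047 = 0.0042 W/m².
Total ΔF = 4.5249 + 0.2008 + 0.0042 = 4.7299 W/m².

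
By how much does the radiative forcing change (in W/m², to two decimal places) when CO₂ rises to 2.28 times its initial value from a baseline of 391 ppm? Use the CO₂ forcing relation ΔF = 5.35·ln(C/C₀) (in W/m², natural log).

ΔF = 5.35 × ln(2.28) = 5.35 × 0.82418 = 4.4094 W/m².

ΔF = 4.41 W/m²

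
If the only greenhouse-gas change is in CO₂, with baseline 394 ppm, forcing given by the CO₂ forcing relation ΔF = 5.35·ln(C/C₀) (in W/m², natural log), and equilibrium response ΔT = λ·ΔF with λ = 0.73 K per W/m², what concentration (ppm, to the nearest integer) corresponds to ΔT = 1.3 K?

C ≈ 550 ppm

Required forcing: ΔF = ΔT/λ = 1.3/0.73 = 1.7808 W/m².
Then ln(C/394) = ΔF/5.35 = 1.7808/5.35 = 0.33286.
So C = 394 × e^0.33286 = 394 × 1.39495 = 549.61 ppm.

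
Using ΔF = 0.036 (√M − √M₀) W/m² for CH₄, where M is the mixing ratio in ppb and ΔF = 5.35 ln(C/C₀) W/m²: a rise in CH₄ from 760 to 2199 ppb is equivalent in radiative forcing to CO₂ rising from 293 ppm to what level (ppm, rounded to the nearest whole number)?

C ≈ 334 ppm

CH₄ forcing: 0.036 × (√2199 − √760) = 0.036 × (46.8935 − 27.5681) = 0.036 × 19.3254 = 0.69571 W/m².
Set 5.35 ln(C/293) = 0.69571: ln(C/293) = 0.69571/5.35 = 0.13004, so C = 293 × e^0.13004 = 293 × 1.13887 = 333.69 ppm.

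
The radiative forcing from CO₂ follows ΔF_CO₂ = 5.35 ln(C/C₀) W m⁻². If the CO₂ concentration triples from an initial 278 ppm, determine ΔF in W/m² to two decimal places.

Because the forcing depends only on the ratio C/C₀, the initial concentration does not enter.
ΔF = 5.35 × ln(3) = 5.35 × 1.09861 = 5.8776 W/m².

ΔF = 5.88 W/m²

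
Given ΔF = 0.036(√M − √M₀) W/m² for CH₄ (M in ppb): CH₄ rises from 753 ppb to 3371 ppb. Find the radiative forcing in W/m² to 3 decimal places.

CH₄: 0.036 × (√3371 − √753) = 0.036 × (58.0603 − 27.4408) = 0.036 × 30.6195 = 1.1023 W/m².

ΔF = 1.102 W/m²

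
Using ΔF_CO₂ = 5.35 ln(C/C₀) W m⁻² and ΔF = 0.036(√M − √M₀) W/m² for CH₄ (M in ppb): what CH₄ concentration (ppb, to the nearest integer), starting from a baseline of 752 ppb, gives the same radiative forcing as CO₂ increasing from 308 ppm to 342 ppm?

CO₂ forcing: 5.35 × ln(342/308) = 5.35 × 0.104711 = 0.56020 W/m².
Set 0.036(√M − √752) = 0.56020: √M = 0.56020/0.036 + √752 = 15.5611 + 27.4226 = 42.9837.
M = (42.9837)² = 1847.60 ppb.

M ≈ 1848 ppb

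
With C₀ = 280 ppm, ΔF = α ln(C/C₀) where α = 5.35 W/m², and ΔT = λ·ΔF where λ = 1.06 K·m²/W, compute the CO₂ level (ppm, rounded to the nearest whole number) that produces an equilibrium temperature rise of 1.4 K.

Required forcing: ΔF = ΔT/λ = 1.4/1.06 = 1.3208 W/m².
Then ln(C/280) = ΔF/5.35 = 1.3208/5.35 = 0.24688.
So C = 280 × e^0.24688 = 280 × 1.28003 = 358.41 ppm.

C ≈ 358 ppm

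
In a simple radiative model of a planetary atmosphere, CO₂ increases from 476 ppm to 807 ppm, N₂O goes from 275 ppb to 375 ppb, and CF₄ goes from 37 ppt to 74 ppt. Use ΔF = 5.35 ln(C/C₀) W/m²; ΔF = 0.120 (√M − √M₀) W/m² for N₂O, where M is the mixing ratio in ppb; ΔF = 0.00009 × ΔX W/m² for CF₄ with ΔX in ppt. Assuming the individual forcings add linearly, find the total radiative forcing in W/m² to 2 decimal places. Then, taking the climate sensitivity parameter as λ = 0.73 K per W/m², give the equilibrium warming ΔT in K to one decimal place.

ΔF = 3.16 W/m²; ΔT = 2.3 K

CO₂: 5.35 × ln(807/476) = 5.35 × ln(1.69538) = 5.35 × 0.52791 = 2.8243 W/m².
N₂O: 0.120 × (√375 − √275) = 0.120 × (19.3649 − 16.5831) = 0.120 × 2.7818 = 0.3338 W/m².
CF₄: ΔF = 0.00009 × (74 − 37) = 0.00009 × 37 = 0.0033 W/m².
Total ΔF = 2.8243 + 0.3338 + 0.0033 = 3.1614 W/m².
ΔT = λ ΔF = 0.73 × 3.16 = 2.3068 K.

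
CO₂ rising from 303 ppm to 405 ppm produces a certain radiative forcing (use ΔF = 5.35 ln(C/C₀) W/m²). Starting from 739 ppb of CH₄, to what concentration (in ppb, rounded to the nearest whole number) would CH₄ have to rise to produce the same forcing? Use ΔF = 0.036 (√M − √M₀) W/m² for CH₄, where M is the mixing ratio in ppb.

CO₂ forcing: 5.35 × ln(405/303) = 5.35 × 0.290154 = 1.55232 W/m².
Set 0.036(√M − √739) = 1.55232: √M = 1.55232/0.036 + √739 = 43.1200 + 27.1846 = 70.3046.
M = (70.3046)² = 4942.74 ppb.

M ≈ 4943 ppb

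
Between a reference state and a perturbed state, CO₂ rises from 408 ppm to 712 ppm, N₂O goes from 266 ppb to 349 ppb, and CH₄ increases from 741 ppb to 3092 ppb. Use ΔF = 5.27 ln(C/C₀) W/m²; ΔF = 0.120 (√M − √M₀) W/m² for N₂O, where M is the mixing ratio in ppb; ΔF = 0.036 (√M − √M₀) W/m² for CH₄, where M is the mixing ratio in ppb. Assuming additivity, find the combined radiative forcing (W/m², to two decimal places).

ΔF = 4.24 W/m²

CO₂: 5.27 × ln(712/408) = 5.27 × ln(1.74510) = 5.27 × 0.55681 = 2.9344 W/m².
N₂O: 0.120 × (√349 − √266) = 0.120 × (18.6815 − 16.3095) = 0.120 × 2.3720 = 0.2846 W/m².
CH₄: 0.036 × (√3092 − √741) = 0.036 × (55.6058 − 27.2213) = 0.036 × 28.3845 = 1.0218 W/m².
Total ΔF = 2.9344 + 0.2846 + 1.0218 = 4.2408 W/m².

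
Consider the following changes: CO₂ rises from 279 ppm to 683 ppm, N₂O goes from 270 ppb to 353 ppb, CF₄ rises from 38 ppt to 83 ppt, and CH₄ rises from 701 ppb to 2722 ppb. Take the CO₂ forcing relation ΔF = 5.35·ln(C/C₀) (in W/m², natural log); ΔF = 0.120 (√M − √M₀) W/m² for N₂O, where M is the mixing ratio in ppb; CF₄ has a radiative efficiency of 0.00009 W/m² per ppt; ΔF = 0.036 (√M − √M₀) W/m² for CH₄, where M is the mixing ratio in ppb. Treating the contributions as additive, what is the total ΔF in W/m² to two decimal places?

CO₂: 5.35 × ln(683/279) = 5.35 × ln(2.44803) = 5.35 × 0.89528 = 4.7897 W/m².
N₂O: 0.120 × (√353 − √270) = 0.120 × (18.7883 − 16.4317) = 0.120 × 2.3566 = 0.2828 W/m².
CF₄: ΔF = 0.00009 × (83 − 38) = 0.00009 × 45 = 0.0041 W/m².
CH₄: 0.036 × (√2722 − √701) = 0.036 × (52.1728 − 26.4764) = 0.036 × 25.6964 = 0.9251 W/m².
Total ΔF = 4.7897 + 0.2828 + 0.0041 + 0.9251 = 6.0017 W/m².

ΔF = 6.00 W/m²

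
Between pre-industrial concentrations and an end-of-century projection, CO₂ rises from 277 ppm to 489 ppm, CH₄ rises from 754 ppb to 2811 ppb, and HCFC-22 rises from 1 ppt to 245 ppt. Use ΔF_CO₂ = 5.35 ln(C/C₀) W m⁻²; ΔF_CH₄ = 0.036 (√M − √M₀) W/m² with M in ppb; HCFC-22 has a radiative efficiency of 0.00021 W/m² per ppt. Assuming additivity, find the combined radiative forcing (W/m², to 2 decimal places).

ΔF = 4.01 W/m²

CO₂: 5.35 × ln(489/277) = 5.35 × ln(1.76534) = 5.35 × 0.56834 = 3.0406 W/m².
CH₄: 0.036 × (√2811 − √754) = 0.036 × (53.0189 − 27.4591) = 0.036 × 25.5598 = 0.9202 W/m².
HCFC-22: ΔF = 0.00021 × (245 − 1) = 0.00021 × 244 = 0.0512 W/m².
Total ΔF = 3.0406 + 0.9202 + 0.0512 = 4.0120 W/m².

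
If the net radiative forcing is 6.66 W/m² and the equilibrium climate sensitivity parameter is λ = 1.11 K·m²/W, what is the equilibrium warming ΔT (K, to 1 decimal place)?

ΔT = 7.4 K

ΔT = λ ΔF = 1.11 × 6.66 = 7.3926 K.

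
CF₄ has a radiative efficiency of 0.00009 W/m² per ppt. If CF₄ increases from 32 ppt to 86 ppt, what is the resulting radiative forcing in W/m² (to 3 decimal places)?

ΔF = 0.005 W/m²

CF₄: ΔF = 0.00009 × (86 − 32) = 0.00009 × 54 = 0.0049 W/m².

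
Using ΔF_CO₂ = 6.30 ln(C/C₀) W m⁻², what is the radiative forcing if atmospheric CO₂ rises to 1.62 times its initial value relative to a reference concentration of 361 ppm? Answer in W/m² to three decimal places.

ΔF = 3.039 W/m²

Because the forcing depends only on the ratio C/C₀, the initial concentration does not enter.
ΔF = 6.30 × ln(1.62) = 6.30 × 0.48243 = 3.0393 W/m².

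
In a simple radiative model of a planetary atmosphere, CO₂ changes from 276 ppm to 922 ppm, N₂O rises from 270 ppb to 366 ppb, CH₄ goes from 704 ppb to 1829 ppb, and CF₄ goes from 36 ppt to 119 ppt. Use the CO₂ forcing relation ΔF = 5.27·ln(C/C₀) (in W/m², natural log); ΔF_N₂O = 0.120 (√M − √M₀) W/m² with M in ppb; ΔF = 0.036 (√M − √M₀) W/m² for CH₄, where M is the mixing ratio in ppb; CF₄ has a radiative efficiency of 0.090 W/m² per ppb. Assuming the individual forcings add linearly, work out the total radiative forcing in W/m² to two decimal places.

CO₂: 5.27 × ln(922/276) = 5.27 × ln(3.34058) = 5.27 × 1.20614 = 6.3564 W/m².
N₂O: 0.120 × (√366 − √270) = 0.120 × (19.1311 − 16.4317) = 0.120 × 2.6994 = 0.3239 W/m².
CH₄: 0.036 × (√1829 − √704) = 0.036 × (42.7668 − 26.5330) = 0.036 × 16.2338 = 0.5844 W/m².
CF₄: Δ = 119 − 36 = 83 ppt = 0.083 ppb; ΔF = 0.090 × 0.083 = 0.0075 W/m².
Total ΔF = 6.3564 + 0.3239 + 0.5844 + 0.0075 = 7.2722 W/m².

ΔF = 7.27 W/m²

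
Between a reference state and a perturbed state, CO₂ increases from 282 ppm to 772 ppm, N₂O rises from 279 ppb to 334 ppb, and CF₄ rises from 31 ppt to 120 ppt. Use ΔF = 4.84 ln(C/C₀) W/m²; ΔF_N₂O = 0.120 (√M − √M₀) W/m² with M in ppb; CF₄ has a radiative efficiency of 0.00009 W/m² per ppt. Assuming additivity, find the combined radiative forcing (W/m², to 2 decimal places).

CO₂: 4.84 × ln(772/282) = 4.84 × ln(2.73759) = 4.84 × 1.00708 = 4.8743 W/m².
N₂O: 0.120 × (√334 − √279) = 0.120 × (18.2757 − 16.7033) = 0.120 × 1.5724 = 0.1887 W/m².
CF₄: ΔF = 0.00009 × (120 − 31) = 0.00009 × 89 = 0.0080 W/m².
Total ΔF = 4.8743 + 0.1887 + 0.0080 = 5.0710 W/m².

ΔF = 5.07 W/m²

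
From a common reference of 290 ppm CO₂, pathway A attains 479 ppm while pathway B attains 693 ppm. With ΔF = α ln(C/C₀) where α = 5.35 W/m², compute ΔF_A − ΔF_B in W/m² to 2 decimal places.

ΔF_A = 5.35 ln(479/290) = 5.35 × 0.50182 = 2.6847 W/m².
ΔF_B = 5.35 ln(693/290) = 5.35 × 0.87115 = 4.6607 W/m².
Difference: 2.6847 − 4.6607 = -1.9760 W/m².

ΔF_A − ΔF_B = -1.98 W/m²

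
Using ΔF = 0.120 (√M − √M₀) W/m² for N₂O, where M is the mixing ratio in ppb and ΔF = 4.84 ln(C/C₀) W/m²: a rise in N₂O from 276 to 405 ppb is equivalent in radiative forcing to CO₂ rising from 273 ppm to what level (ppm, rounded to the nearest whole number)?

N₂O forcing: 0.120 × (√405 − √276) = 0.120 × (20.1246 − 16.6132) = 0.120 × 3.5114 = 0.42137 W/m².
Set 4.84 ln(C/273) = 0.42137: ln(C/273) = 0.42137/4.84 = 0.08706, so C = 273 × e^0.08706 = 273 × 1.09096 = 297.83 ppm.

C ≈ 298 ppm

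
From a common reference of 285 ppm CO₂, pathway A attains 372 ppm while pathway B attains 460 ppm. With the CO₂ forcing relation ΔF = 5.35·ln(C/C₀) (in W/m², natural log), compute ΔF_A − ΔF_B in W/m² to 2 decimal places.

ΔF_A = 5.35 ln(372/285) = 5.35 × 0.26640 = 1.4252 W/m².
ΔF_B = 5.35 ln(460/285) = 5.35 × 0.47874 = 2.5613 W/m².
Difference: 1.4252 − 2.5613 = -1.1361 W/m².

ΔF_A − ΔF_B = -1.14 W/m²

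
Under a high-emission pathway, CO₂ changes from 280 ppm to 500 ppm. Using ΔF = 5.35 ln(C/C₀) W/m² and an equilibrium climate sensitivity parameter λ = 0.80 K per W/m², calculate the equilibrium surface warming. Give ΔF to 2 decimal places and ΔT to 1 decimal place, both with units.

ΔF = 3.10 W/m²; ΔT = 2.5 K

CO₂: 5.35 × ln(500/280) = 5.35 × ln(1.78571) = 5.35 × 0.57982 = 3.1020 W/m².
ΔT = λ ΔF = 0.80 × 3.10 = 2.4800 K.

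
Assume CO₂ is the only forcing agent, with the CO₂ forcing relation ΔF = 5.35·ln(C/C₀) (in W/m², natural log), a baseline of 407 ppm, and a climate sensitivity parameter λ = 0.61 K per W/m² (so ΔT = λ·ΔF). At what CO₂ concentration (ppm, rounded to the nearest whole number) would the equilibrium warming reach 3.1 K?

Required forcing: ΔF = ΔT/λ = 3.1/0.61 = 5.0820 W/m².
Then ln(C/407) = ΔF/5.35 = 5.0820/5.35 = 0.94991.
So C = 407 × e^0.94991 = 407 × 2.58548 = 1052.29 ppm.

C ≈ 1052 ppm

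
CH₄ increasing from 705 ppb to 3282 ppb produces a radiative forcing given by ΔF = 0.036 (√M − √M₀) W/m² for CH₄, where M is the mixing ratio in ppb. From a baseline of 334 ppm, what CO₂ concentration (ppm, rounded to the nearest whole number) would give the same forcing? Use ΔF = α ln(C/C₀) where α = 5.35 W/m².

CH₄ forcing: 0.036 × (√3282 − √705) = 0.036 × (57.2887 − 26.5518) = 0.036 × 30.7369 = 1.10653 W/m².
Set 5.35 ln(C/334) = 1.10653: ln(C/334) = 1.10653/5.35 = 0.20683, so C = 334 × e^0.20683 = 334 × 1.22977 = 410.74 ppm.

C ≈ 411 ppm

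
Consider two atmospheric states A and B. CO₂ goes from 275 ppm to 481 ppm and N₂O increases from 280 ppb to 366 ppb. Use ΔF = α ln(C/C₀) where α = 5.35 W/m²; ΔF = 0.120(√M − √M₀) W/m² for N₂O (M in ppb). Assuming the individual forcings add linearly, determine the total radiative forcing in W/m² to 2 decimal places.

ΔF = 3.28 W/m²

CO₂: 5.35 × ln(481/275) = 5.35 × ln(1.74909) = 5.35 × 0.55910 = 2.9912 W/m².
N₂O: 0.120 × (√366 − √280) = 0.120 × (19.1311 − 16.7332) = 0.120 × 2.3979 = 0.2877 W/m².
Total ΔF = 2.9912 + 0.2877 = 3.2789 W/m².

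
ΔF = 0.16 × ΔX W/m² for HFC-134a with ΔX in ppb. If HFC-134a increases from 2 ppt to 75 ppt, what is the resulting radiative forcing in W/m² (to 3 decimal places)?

HFC-134a: Δ = 75 − 2 = 73 ppt = 0.073 ppb; ΔF = 0.16 × 0.073 = 0.0117 W/m².

ΔF = 0.012 W/m²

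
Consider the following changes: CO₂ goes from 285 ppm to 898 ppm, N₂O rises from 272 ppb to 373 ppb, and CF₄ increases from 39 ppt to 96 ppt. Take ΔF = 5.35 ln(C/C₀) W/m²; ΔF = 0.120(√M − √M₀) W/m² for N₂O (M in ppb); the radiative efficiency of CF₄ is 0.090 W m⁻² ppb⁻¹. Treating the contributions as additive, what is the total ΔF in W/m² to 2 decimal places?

CO₂: 5.35 × ln(898/285) = 5.35 × ln(3.15088) = 5.35 × 1.14768 = 6.1401 W/m².
N₂O: 0.120 × (√373 − √272) = 0.120 × (19.3132 − 16.4924) = 0.120 × 2.8208 = 0.3385 W/m².
CF₄: Δ = 96 − 39 = 57 ppt = 0.057 ppb; ΔF = 0.090 × 0.057 = 0.0051 W/m².
Total ΔF = 6.1401 + 0.3385 + 0.0051 = 6.4837 W/m².

ΔF = 6.48 W/m²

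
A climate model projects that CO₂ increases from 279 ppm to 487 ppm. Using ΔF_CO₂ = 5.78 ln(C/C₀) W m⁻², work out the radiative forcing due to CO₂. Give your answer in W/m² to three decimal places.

ΔF = 3.220 W/m²

CO₂: 5.78 × ln(487/279) = 5.78 × ln(1.74552) = 5.78 × 0.55705 = 3.2197 W/m².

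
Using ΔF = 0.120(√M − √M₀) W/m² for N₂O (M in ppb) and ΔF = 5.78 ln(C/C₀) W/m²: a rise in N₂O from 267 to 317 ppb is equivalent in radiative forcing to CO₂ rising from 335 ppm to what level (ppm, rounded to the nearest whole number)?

N₂O forcing: 0.120 × (√317 − √267) = 0.120 × (17.8045 − 16.3401) = 0.120 × 1.4644 = 0.17573 W/m².
Set 5.78 ln(C/335) = 0.17573: ln(C/335) = 0.17573/5.78 = 0.03040, so C = 335 × e^0.03040 = 335 × 1.03087 = 345.34 ppm.

C ≈ 345 ppm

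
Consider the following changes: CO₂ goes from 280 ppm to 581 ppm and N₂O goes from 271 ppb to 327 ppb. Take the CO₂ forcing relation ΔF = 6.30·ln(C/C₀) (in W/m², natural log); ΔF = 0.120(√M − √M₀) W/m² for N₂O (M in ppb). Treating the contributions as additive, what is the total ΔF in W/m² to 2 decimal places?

ΔF = 4.79 W/m²

CO₂: 6.30 × ln(581/280) = 6.30 × ln(2.07500) = 6.30 × 0.72996 = 4.5987 W/m².
N₂O: 0.120 × (√327 − √271) = 0.120 × (18.0831 − 16.4621) = 0.120 × 1.6210 = 0.1945 W/m².
Total ΔF = 4.5987 + 0.1945 = 4.7932 W/m².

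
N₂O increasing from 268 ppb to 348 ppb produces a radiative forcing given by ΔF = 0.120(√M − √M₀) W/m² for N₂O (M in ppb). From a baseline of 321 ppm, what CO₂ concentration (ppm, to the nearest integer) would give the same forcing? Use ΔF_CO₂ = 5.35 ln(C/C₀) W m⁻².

N₂O forcing: 0.120 × (√348 − √268) = 0.120 × (18.6548 − 16.3707) = 0.120 × 2.2841 = 0.27409 W/m².
Set 5.35 ln(C/321) = 0.27409: ln(C/321) = 0.27409/5.35 = 0.05123, so C = 321 × e^0.05123 = 321 × 1.05256 = 337.87 ppm.

C ≈ 338 ppm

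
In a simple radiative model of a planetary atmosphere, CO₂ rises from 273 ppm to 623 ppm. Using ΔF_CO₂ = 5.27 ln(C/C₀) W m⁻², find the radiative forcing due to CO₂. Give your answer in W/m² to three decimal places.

CO₂ absorption bands are partially saturated, so forcing scales with the logarithm of the concentration ratio.
CO₂: 5.27 × ln(623/273) = 5.27 × ln(2.28205) = 5.27 × 0.82507 = 4.3481 W/m².

ΔF = 4.348 W/m²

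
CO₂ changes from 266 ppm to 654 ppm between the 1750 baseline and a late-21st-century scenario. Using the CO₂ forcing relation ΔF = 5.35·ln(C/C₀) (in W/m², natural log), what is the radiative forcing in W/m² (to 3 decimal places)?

ΔF = 4.813 W/m²

CO₂: 5.35 × ln(654/266) = 5.35 × ln(2.45865) = 5.35 × 0.89961 = 4.8129 W/m².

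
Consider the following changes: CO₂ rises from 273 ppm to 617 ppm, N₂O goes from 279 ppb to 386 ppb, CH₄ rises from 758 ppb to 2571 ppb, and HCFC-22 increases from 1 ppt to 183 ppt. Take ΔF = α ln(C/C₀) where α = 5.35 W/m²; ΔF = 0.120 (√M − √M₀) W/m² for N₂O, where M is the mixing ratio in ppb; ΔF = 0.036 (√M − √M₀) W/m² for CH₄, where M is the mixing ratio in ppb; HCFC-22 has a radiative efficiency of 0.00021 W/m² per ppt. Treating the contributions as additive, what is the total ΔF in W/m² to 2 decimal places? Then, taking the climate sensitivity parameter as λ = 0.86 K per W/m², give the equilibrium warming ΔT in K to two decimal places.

ΔF = 5.59 W/m²; ΔT = 4.81 K

CO₂: 5.35 × ln(617/273) = 5.35 × ln(2.26007) = 5.35 × 0.81540 = 4.3624 W/m².
N₂O: 0.120 × (√386 − √279) = 0.120 × (19.6469 − 16.7033) = 0.120 × 2.9436 = 0.3532 W/m².
CH₄: 0.036 × (√2571 − √758) = 0.036 × (50.7050 − 27.5318) = 0.036 × 23.1732 = 0.8342 W/m².
HCFC-22: ΔF = 0.00021 × (183 − 1) = 0.00021 × 182 = 0.0382 W/m².
Total ΔF = 4.3624 + 0.3532 + 0.8342 + 0.0382 = 5.5880 W/m².
ΔT = λ ΔF = 0.86 × 5.59 = 4.8074 K.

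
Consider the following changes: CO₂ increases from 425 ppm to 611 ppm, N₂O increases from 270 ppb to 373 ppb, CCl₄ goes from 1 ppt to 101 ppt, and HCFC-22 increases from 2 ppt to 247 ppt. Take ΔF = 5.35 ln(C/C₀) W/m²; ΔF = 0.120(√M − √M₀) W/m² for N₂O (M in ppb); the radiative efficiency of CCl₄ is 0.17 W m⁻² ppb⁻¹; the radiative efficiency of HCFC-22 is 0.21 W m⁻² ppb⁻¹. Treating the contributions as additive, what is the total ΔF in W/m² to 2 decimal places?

CO₂: 5.35 × ln(611/425) = 5.35 × ln(1.43765) = 5.35 × 0.36301 = 1.9421 W/m².
N₂O: 0.120 × (√373 − √270) = 0.120 × (19.3132 − 16.4317) = 0.120 × 2.8815 = 0.3458 W/m².
CCl₄: Δ = 101 − 1 = 100 ppt = 0.100 ppb; ΔF = 0.17 × 0.100 = 0.0170 W/m².
HCFC-22: Δ = 247 − 2 = 245 ppt = 0.245 ppb; ΔF = 0.21 × 0.245 = 0.0515 W/m².
Total ΔF = 1.9421 + 0.3458 + 0.0170 + 0.0515 = 2.3564 W/m².

ΔF = 2.36 W/m²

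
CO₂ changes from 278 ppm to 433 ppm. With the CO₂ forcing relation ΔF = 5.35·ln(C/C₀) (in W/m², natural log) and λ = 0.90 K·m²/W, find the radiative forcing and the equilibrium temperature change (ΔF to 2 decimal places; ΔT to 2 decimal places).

ΔF = 2.37 W/m²; ΔT = 2.13 K

CO₂: 5.35 × ln(433/278) = 5.35 × ln(1.55755) = 5.35 × 0.44311 = 2.3706 W/m².
ΔT = λ ΔF = 0.90 × 2.37 = 2.1330 K.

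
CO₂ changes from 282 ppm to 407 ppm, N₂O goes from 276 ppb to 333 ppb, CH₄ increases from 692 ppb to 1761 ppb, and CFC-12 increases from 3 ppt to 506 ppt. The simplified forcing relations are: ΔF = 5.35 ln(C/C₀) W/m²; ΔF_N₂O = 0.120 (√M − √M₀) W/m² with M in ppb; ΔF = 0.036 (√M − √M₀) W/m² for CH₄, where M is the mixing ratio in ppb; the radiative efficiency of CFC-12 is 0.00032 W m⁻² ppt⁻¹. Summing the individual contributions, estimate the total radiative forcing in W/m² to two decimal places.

ΔF = 2.88 W/m²

CO₂: 5.35 × ln(407/282) = 5.35 × ln(1.44326) = 5.35 × 0.36690 = 1.9629 W/m².
N₂O: 0.120 × (√333 − √276) = 0.120 × (18.2483 − 16.6132) = 0.120 × 1.6351 = 0.1962 W/m².
CH₄: 0.036 × (√1761 − √692) = 0.036 × (41.9643 − 26.3059) = 0.036 × 15.6584 = 0.5637 W/m².
CFC-12: ΔF = 0.00032 × (506 − 3) = 0.00032 × 503 = 0.1610 W/m².
Total ΔF = 1.9629 + 0.1962 + 0.5637 + 0.1610 = 2.8838 W/m².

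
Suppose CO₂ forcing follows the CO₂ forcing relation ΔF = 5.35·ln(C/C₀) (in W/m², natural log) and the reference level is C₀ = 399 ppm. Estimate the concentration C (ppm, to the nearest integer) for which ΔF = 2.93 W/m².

C ≈ 690 ppm

Set 5.35 ln(C/399) = 2.93, so ln(C/399) = 2.93/5.35 = 0.54766.
Then C/399 = e^0.54766 = 1.72920, giving C = 399 × 1.72920 = 689.95 ppm.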